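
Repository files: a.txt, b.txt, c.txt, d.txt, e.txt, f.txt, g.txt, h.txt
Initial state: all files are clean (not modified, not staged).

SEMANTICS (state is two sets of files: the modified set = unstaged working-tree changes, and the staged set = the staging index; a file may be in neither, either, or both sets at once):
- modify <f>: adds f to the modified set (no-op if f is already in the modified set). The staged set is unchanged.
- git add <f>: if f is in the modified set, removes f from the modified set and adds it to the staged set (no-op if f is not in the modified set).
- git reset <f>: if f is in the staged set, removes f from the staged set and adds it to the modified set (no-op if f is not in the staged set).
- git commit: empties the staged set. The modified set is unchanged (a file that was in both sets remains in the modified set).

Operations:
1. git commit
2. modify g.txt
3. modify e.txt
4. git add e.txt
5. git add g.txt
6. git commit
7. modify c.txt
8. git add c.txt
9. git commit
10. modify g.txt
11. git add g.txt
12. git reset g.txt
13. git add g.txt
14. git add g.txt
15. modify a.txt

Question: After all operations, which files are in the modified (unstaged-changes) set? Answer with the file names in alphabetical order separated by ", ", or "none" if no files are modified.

After op 1 (git commit): modified={none} staged={none}
After op 2 (modify g.txt): modified={g.txt} staged={none}
After op 3 (modify e.txt): modified={e.txt, g.txt} staged={none}
After op 4 (git add e.txt): modified={g.txt} staged={e.txt}
After op 5 (git add g.txt): modified={none} staged={e.txt, g.txt}
After op 6 (git commit): modified={none} staged={none}
After op 7 (modify c.txt): modified={c.txt} staged={none}
After op 8 (git add c.txt): modified={none} staged={c.txt}
After op 9 (git commit): modified={none} staged={none}
After op 10 (modify g.txt): modified={g.txt} staged={none}
After op 11 (git add g.txt): modified={none} staged={g.txt}
After op 12 (git reset g.txt): modified={g.txt} staged={none}
After op 13 (git add g.txt): modified={none} staged={g.txt}
After op 14 (git add g.txt): modified={none} staged={g.txt}
After op 15 (modify a.txt): modified={a.txt} staged={g.txt}

Answer: a.txt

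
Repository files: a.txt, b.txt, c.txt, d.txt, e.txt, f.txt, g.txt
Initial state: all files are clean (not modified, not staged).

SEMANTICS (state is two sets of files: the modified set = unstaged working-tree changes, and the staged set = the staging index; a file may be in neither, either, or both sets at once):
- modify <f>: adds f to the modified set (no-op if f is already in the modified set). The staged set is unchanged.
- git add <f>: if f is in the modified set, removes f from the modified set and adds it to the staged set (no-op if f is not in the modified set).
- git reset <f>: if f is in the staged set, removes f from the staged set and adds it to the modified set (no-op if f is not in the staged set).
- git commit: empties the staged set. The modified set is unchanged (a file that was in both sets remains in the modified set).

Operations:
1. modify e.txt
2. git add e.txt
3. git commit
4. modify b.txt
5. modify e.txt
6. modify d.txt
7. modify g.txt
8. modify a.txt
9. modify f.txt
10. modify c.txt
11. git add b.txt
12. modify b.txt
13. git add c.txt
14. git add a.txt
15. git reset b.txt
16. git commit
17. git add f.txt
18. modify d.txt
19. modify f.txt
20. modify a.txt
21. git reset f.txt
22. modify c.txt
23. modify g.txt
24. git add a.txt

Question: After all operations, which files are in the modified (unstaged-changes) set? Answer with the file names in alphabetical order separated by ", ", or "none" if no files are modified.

After op 1 (modify e.txt): modified={e.txt} staged={none}
After op 2 (git add e.txt): modified={none} staged={e.txt}
After op 3 (git commit): modified={none} staged={none}
After op 4 (modify b.txt): modified={b.txt} staged={none}
After op 5 (modify e.txt): modified={b.txt, e.txt} staged={none}
After op 6 (modify d.txt): modified={b.txt, d.txt, e.txt} staged={none}
After op 7 (modify g.txt): modified={b.txt, d.txt, e.txt, g.txt} staged={none}
After op 8 (modify a.txt): modified={a.txt, b.txt, d.txt, e.txt, g.txt} staged={none}
After op 9 (modify f.txt): modified={a.txt, b.txt, d.txt, e.txt, f.txt, g.txt} staged={none}
After op 10 (modify c.txt): modified={a.txt, b.txt, c.txt, d.txt, e.txt, f.txt, g.txt} staged={none}
After op 11 (git add b.txt): modified={a.txt, c.txt, d.txt, e.txt, f.txt, g.txt} staged={b.txt}
After op 12 (modify b.txt): modified={a.txt, b.txt, c.txt, d.txt, e.txt, f.txt, g.txt} staged={b.txt}
After op 13 (git add c.txt): modified={a.txt, b.txt, d.txt, e.txt, f.txt, g.txt} staged={b.txt, c.txt}
After op 14 (git add a.txt): modified={b.txt, d.txt, e.txt, f.txt, g.txt} staged={a.txt, b.txt, c.txt}
After op 15 (git reset b.txt): modified={b.txt, d.txt, e.txt, f.txt, g.txt} staged={a.txt, c.txt}
After op 16 (git commit): modified={b.txt, d.txt, e.txt, f.txt, g.txt} staged={none}
After op 17 (git add f.txt): modified={b.txt, d.txt, e.txt, g.txt} staged={f.txt}
After op 18 (modify d.txt): modified={b.txt, d.txt, e.txt, g.txt} staged={f.txt}
After op 19 (modify f.txt): modified={b.txt, d.txt, e.txt, f.txt, g.txt} staged={f.txt}
After op 20 (modify a.txt): modified={a.txt, b.txt, d.txt, e.txt, f.txt, g.txt} staged={f.txt}
After op 21 (git reset f.txt): modified={a.txt, b.txt, d.txt, e.txt, f.txt, g.txt} staged={none}
After op 22 (modify c.txt): modified={a.txt, b.txt, c.txt, d.txt, e.txt, f.txt, g.txt} staged={none}
After op 23 (modify g.txt): modified={a.txt, b.txt, c.txt, d.txt, e.txt, f.txt, g.txt} staged={none}
After op 24 (git add a.txt): modified={b.txt, c.txt, d.txt, e.txt, f.txt, g.txt} staged={a.txt}

Answer: b.txt, c.txt, d.txt, e.txt, f.txt, g.txt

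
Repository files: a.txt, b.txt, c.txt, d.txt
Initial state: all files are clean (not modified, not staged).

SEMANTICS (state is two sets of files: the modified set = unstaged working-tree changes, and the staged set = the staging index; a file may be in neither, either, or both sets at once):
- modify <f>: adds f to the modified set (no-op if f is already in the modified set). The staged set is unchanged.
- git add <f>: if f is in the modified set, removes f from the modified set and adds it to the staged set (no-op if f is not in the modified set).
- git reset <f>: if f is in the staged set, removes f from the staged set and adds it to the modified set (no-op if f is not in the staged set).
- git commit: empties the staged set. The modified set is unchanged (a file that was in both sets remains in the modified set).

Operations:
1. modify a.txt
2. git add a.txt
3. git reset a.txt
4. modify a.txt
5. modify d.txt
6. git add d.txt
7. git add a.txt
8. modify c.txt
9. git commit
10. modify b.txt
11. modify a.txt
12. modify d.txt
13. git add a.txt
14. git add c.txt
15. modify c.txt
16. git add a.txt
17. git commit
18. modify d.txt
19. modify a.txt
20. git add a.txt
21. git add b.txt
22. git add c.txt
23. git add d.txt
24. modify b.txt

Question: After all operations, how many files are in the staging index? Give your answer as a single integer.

After op 1 (modify a.txt): modified={a.txt} staged={none}
After op 2 (git add a.txt): modified={none} staged={a.txt}
After op 3 (git reset a.txt): modified={a.txt} staged={none}
After op 4 (modify a.txt): modified={a.txt} staged={none}
After op 5 (modify d.txt): modified={a.txt, d.txt} staged={none}
After op 6 (git add d.txt): modified={a.txt} staged={d.txt}
After op 7 (git add a.txt): modified={none} staged={a.txt, d.txt}
After op 8 (modify c.txt): modified={c.txt} staged={a.txt, d.txt}
After op 9 (git commit): modified={c.txt} staged={none}
After op 10 (modify b.txt): modified={b.txt, c.txt} staged={none}
After op 11 (modify a.txt): modified={a.txt, b.txt, c.txt} staged={none}
After op 12 (modify d.txt): modified={a.txt, b.txt, c.txt, d.txt} staged={none}
After op 13 (git add a.txt): modified={b.txt, c.txt, d.txt} staged={a.txt}
After op 14 (git add c.txt): modified={b.txt, d.txt} staged={a.txt, c.txt}
After op 15 (modify c.txt): modified={b.txt, c.txt, d.txt} staged={a.txt, c.txt}
After op 16 (git add a.txt): modified={b.txt, c.txt, d.txt} staged={a.txt, c.txt}
After op 17 (git commit): modified={b.txt, c.txt, d.txt} staged={none}
After op 18 (modify d.txt): modified={b.txt, c.txt, d.txt} staged={none}
After op 19 (modify a.txt): modified={a.txt, b.txt, c.txt, d.txt} staged={none}
After op 20 (git add a.txt): modified={b.txt, c.txt, d.txt} staged={a.txt}
After op 21 (git add b.txt): modified={c.txt, d.txt} staged={a.txt, b.txt}
After op 22 (git add c.txt): modified={d.txt} staged={a.txt, b.txt, c.txt}
After op 23 (git add d.txt): modified={none} staged={a.txt, b.txt, c.txt, d.txt}
After op 24 (modify b.txt): modified={b.txt} staged={a.txt, b.txt, c.txt, d.txt}
Final staged set: {a.txt, b.txt, c.txt, d.txt} -> count=4

Answer: 4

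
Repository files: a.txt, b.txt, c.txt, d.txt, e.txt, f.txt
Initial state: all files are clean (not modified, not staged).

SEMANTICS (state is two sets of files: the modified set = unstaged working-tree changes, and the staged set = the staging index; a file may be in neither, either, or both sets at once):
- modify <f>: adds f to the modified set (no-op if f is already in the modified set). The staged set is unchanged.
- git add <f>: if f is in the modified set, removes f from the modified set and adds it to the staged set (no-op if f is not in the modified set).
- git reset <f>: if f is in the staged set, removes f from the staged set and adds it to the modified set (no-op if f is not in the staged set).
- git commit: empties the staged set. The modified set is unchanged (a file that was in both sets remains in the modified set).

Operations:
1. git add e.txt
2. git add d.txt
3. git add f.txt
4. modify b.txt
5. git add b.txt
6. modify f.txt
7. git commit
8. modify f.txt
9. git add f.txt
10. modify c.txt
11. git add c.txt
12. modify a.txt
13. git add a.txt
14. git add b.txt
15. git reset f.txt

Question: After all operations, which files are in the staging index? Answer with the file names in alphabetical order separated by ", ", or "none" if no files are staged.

Answer: a.txt, c.txt

Derivation:
After op 1 (git add e.txt): modified={none} staged={none}
After op 2 (git add d.txt): modified={none} staged={none}
After op 3 (git add f.txt): modified={none} staged={none}
After op 4 (modify b.txt): modified={b.txt} staged={none}
After op 5 (git add b.txt): modified={none} staged={b.txt}
After op 6 (modify f.txt): modified={f.txt} staged={b.txt}
After op 7 (git commit): modified={f.txt} staged={none}
After op 8 (modify f.txt): modified={f.txt} staged={none}
After op 9 (git add f.txt): modified={none} staged={f.txt}
After op 10 (modify c.txt): modified={c.txt} staged={f.txt}
After op 11 (git add c.txt): modified={none} staged={c.txt, f.txt}
After op 12 (modify a.txt): modified={a.txt} staged={c.txt, f.txt}
After op 13 (git add a.txt): modified={none} staged={a.txt, c.txt, f.txt}
After op 14 (git add b.txt): modified={none} staged={a.txt, c.txt, f.txt}
After op 15 (git reset f.txt): modified={f.txt} staged={a.txt, c.txt}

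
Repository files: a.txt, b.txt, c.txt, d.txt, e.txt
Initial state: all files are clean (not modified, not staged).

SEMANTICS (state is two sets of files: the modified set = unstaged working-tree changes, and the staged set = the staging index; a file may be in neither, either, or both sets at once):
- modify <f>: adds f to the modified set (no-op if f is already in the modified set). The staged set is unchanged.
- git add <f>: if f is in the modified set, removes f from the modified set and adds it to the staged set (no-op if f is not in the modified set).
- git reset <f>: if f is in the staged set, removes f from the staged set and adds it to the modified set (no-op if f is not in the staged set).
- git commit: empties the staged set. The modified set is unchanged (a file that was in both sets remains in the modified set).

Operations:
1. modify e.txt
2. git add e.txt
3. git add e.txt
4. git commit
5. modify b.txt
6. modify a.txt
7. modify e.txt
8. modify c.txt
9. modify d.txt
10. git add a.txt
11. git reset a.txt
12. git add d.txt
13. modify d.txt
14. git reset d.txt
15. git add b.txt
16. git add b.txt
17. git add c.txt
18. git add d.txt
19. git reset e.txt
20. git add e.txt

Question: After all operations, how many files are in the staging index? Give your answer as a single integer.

After op 1 (modify e.txt): modified={e.txt} staged={none}
After op 2 (git add e.txt): modified={none} staged={e.txt}
After op 3 (git add e.txt): modified={none} staged={e.txt}
After op 4 (git commit): modified={none} staged={none}
After op 5 (modify b.txt): modified={b.txt} staged={none}
After op 6 (modify a.txt): modified={a.txt, b.txt} staged={none}
After op 7 (modify e.txt): modified={a.txt, b.txt, e.txt} staged={none}
After op 8 (modify c.txt): modified={a.txt, b.txt, c.txt, e.txt} staged={none}
After op 9 (modify d.txt): modified={a.txt, b.txt, c.txt, d.txt, e.txt} staged={none}
After op 10 (git add a.txt): modified={b.txt, c.txt, d.txt, e.txt} staged={a.txt}
After op 11 (git reset a.txt): modified={a.txt, b.txt, c.txt, d.txt, e.txt} staged={none}
After op 12 (git add d.txt): modified={a.txt, b.txt, c.txt, e.txt} staged={d.txt}
After op 13 (modify d.txt): modified={a.txt, b.txt, c.txt, d.txt, e.txt} staged={d.txt}
After op 14 (git reset d.txt): modified={a.txt, b.txt, c.txt, d.txt, e.txt} staged={none}
After op 15 (git add b.txt): modified={a.txt, c.txt, d.txt, e.txt} staged={b.txt}
After op 16 (git add b.txt): modified={a.txt, c.txt, d.txt, e.txt} staged={b.txt}
After op 17 (git add c.txt): modified={a.txt, d.txt, e.txt} staged={b.txt, c.txt}
After op 18 (git add d.txt): modified={a.txt, e.txt} staged={b.txt, c.txt, d.txt}
After op 19 (git reset e.txt): modified={a.txt, e.txt} staged={b.txt, c.txt, d.txt}
After op 20 (git add e.txt): modified={a.txt} staged={b.txt, c.txt, d.txt, e.txt}
Final staged set: {b.txt, c.txt, d.txt, e.txt} -> count=4

Answer: 4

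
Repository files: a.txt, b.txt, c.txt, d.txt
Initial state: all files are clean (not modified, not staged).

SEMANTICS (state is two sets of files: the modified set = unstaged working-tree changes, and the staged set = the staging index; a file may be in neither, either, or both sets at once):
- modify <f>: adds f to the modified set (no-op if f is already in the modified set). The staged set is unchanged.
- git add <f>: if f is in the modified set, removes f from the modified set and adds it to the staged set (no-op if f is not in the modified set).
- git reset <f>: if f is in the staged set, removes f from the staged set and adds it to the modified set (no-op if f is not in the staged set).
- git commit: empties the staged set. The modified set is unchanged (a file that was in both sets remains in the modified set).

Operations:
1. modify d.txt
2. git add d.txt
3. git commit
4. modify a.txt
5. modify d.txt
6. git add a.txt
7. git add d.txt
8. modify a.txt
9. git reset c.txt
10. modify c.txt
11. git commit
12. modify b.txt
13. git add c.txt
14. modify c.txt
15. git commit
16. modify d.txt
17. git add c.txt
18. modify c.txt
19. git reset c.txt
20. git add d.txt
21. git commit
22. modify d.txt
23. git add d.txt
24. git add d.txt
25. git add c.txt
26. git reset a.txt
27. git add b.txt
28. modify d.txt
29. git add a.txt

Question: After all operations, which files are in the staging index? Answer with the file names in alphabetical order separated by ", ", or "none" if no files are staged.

After op 1 (modify d.txt): modified={d.txt} staged={none}
After op 2 (git add d.txt): modified={none} staged={d.txt}
After op 3 (git commit): modified={none} staged={none}
After op 4 (modify a.txt): modified={a.txt} staged={none}
After op 5 (modify d.txt): modified={a.txt, d.txt} staged={none}
After op 6 (git add a.txt): modified={d.txt} staged={a.txt}
After op 7 (git add d.txt): modified={none} staged={a.txt, d.txt}
After op 8 (modify a.txt): modified={a.txt} staged={a.txt, d.txt}
After op 9 (git reset c.txt): modified={a.txt} staged={a.txt, d.txt}
After op 10 (modify c.txt): modified={a.txt, c.txt} staged={a.txt, d.txt}
After op 11 (git commit): modified={a.txt, c.txt} staged={none}
After op 12 (modify b.txt): modified={a.txt, b.txt, c.txt} staged={none}
After op 13 (git add c.txt): modified={a.txt, b.txt} staged={c.txt}
After op 14 (modify c.txt): modified={a.txt, b.txt, c.txt} staged={c.txt}
After op 15 (git commit): modified={a.txt, b.txt, c.txt} staged={none}
After op 16 (modify d.txt): modified={a.txt, b.txt, c.txt, d.txt} staged={none}
After op 17 (git add c.txt): modified={a.txt, b.txt, d.txt} staged={c.txt}
After op 18 (modify c.txt): modified={a.txt, b.txt, c.txt, d.txt} staged={c.txt}
After op 19 (git reset c.txt): modified={a.txt, b.txt, c.txt, d.txt} staged={none}
After op 20 (git add d.txt): modified={a.txt, b.txt, c.txt} staged={d.txt}
After op 21 (git commit): modified={a.txt, b.txt, c.txt} staged={none}
After op 22 (modify d.txt): modified={a.txt, b.txt, c.txt, d.txt} staged={none}
After op 23 (git add d.txt): modified={a.txt, b.txt, c.txt} staged={d.txt}
After op 24 (git add d.txt): modified={a.txt, b.txt, c.txt} staged={d.txt}
After op 25 (git add c.txt): modified={a.txt, b.txt} staged={c.txt, d.txt}
After op 26 (git reset a.txt): modified={a.txt, b.txt} staged={c.txt, d.txt}
After op 27 (git add b.txt): modified={a.txt} staged={b.txt, c.txt, d.txt}
After op 28 (modify d.txt): modified={a.txt, d.txt} staged={b.txt, c.txt, d.txt}
After op 29 (git add a.txt): modified={d.txt} staged={a.txt, b.txt, c.txt, d.txt}

Answer: a.txt, b.txt, c.txt, d.txt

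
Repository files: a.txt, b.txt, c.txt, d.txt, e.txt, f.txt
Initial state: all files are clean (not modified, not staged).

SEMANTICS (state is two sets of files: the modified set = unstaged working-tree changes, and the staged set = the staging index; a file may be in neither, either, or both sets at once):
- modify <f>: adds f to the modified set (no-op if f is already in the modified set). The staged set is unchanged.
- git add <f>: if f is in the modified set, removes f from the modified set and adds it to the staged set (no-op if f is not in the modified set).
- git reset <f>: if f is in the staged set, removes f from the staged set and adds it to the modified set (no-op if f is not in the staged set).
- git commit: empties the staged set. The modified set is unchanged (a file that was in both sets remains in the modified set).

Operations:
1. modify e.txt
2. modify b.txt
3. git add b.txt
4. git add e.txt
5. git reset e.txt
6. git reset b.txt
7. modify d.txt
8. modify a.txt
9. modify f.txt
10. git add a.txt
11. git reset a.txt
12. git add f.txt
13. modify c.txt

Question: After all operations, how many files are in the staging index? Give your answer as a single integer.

Answer: 1

Derivation:
After op 1 (modify e.txt): modified={e.txt} staged={none}
After op 2 (modify b.txt): modified={b.txt, e.txt} staged={none}
After op 3 (git add b.txt): modified={e.txt} staged={b.txt}
After op 4 (git add e.txt): modified={none} staged={b.txt, e.txt}
After op 5 (git reset e.txt): modified={e.txt} staged={b.txt}
After op 6 (git reset b.txt): modified={b.txt, e.txt} staged={none}
After op 7 (modify d.txt): modified={b.txt, d.txt, e.txt} staged={none}
After op 8 (modify a.txt): modified={a.txt, b.txt, d.txt, e.txt} staged={none}
After op 9 (modify f.txt): modified={a.txt, b.txt, d.txt, e.txt, f.txt} staged={none}
After op 10 (git add a.txt): modified={b.txt, d.txt, e.txt, f.txt} staged={a.txt}
After op 11 (git reset a.txt): modified={a.txt, b.txt, d.txt, e.txt, f.txt} staged={none}
After op 12 (git add f.txt): modified={a.txt, b.txt, d.txt, e.txt} staged={f.txt}
After op 13 (modify c.txt): modified={a.txt, b.txt, c.txt, d.txt, e.txt} staged={f.txt}
Final staged set: {f.txt} -> count=1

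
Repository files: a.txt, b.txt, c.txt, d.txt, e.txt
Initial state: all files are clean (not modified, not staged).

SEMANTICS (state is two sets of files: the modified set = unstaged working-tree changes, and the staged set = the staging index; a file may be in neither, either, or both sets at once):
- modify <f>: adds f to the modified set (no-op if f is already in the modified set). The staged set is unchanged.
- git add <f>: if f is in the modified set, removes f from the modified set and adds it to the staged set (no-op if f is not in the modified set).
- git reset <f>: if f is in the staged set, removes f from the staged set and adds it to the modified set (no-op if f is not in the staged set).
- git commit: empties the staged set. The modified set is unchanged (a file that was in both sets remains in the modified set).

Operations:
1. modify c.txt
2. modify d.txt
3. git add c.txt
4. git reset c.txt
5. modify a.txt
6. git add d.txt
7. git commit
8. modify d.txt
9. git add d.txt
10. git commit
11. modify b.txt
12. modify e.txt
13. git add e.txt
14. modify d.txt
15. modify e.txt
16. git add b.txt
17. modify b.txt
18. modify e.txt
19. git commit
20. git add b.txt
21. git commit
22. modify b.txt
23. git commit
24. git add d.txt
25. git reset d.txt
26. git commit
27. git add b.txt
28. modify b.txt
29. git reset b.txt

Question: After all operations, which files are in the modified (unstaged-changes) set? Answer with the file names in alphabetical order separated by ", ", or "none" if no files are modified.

After op 1 (modify c.txt): modified={c.txt} staged={none}
After op 2 (modify d.txt): modified={c.txt, d.txt} staged={none}
After op 3 (git add c.txt): modified={d.txt} staged={c.txt}
After op 4 (git reset c.txt): modified={c.txt, d.txt} staged={none}
After op 5 (modify a.txt): modified={a.txt, c.txt, d.txt} staged={none}
After op 6 (git add d.txt): modified={a.txt, c.txt} staged={d.txt}
After op 7 (git commit): modified={a.txt, c.txt} staged={none}
After op 8 (modify d.txt): modified={a.txt, c.txt, d.txt} staged={none}
After op 9 (git add d.txt): modified={a.txt, c.txt} staged={d.txt}
After op 10 (git commit): modified={a.txt, c.txt} staged={none}
After op 11 (modify b.txt): modified={a.txt, b.txt, c.txt} staged={none}
After op 12 (modify e.txt): modified={a.txt, b.txt, c.txt, e.txt} staged={none}
After op 13 (git add e.txt): modified={a.txt, b.txt, c.txt} staged={e.txt}
After op 14 (modify d.txt): modified={a.txt, b.txt, c.txt, d.txt} staged={e.txt}
After op 15 (modify e.txt): modified={a.txt, b.txt, c.txt, d.txt, e.txt} staged={e.txt}
After op 16 (git add b.txt): modified={a.txt, c.txt, d.txt, e.txt} staged={b.txt, e.txt}
After op 17 (modify b.txt): modified={a.txt, b.txt, c.txt, d.txt, e.txt} staged={b.txt, e.txt}
After op 18 (modify e.txt): modified={a.txt, b.txt, c.txt, d.txt, e.txt} staged={b.txt, e.txt}
After op 19 (git commit): modified={a.txt, b.txt, c.txt, d.txt, e.txt} staged={none}
After op 20 (git add b.txt): modified={a.txt, c.txt, d.txt, e.txt} staged={b.txt}
After op 21 (git commit): modified={a.txt, c.txt, d.txt, e.txt} staged={none}
After op 22 (modify b.txt): modified={a.txt, b.txt, c.txt, d.txt, e.txt} staged={none}
After op 23 (git commit): modified={a.txt, b.txt, c.txt, d.txt, e.txt} staged={none}
After op 24 (git add d.txt): modified={a.txt, b.txt, c.txt, e.txt} staged={d.txt}
After op 25 (git reset d.txt): modified={a.txt, b.txt, c.txt, d.txt, e.txt} staged={none}
After op 26 (git commit): modified={a.txt, b.txt, c.txt, d.txt, e.txt} staged={none}
After op 27 (git add b.txt): modified={a.txt, c.txt, d.txt, e.txt} staged={b.txt}
After op 28 (modify b.txt): modified={a.txt, b.txt, c.txt, d.txt, e.txt} staged={b.txt}
After op 29 (git reset b.txt): modified={a.txt, b.txt, c.txt, d.txt, e.txt} staged={none}

Answer: a.txt, b.txt, c.txt, d.txt, e.txt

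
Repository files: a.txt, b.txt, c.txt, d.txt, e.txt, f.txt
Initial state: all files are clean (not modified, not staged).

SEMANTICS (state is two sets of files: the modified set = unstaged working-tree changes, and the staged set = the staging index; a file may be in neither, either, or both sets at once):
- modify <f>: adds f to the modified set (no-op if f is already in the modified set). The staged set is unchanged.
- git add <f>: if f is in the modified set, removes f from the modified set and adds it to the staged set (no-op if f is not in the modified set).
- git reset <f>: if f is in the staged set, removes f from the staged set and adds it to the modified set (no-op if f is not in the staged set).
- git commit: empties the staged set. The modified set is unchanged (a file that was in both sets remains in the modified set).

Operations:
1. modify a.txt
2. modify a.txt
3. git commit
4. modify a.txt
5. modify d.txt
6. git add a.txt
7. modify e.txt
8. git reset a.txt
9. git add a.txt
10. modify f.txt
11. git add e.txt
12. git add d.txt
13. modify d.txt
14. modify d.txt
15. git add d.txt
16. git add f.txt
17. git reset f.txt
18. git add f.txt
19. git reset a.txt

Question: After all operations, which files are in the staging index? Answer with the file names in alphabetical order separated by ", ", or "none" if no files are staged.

Answer: d.txt, e.txt, f.txt

Derivation:
After op 1 (modify a.txt): modified={a.txt} staged={none}
After op 2 (modify a.txt): modified={a.txt} staged={none}
After op 3 (git commit): modified={a.txt} staged={none}
After op 4 (modify a.txt): modified={a.txt} staged={none}
After op 5 (modify d.txt): modified={a.txt, d.txt} staged={none}
After op 6 (git add a.txt): modified={d.txt} staged={a.txt}
After op 7 (modify e.txt): modified={d.txt, e.txt} staged={a.txt}
After op 8 (git reset a.txt): modified={a.txt, d.txt, e.txt} staged={none}
After op 9 (git add a.txt): modified={d.txt, e.txt} staged={a.txt}
After op 10 (modify f.txt): modified={d.txt, e.txt, f.txt} staged={a.txt}
After op 11 (git add e.txt): modified={d.txt, f.txt} staged={a.txt, e.txt}
After op 12 (git add d.txt): modified={f.txt} staged={a.txt, d.txt, e.txt}
After op 13 (modify d.txt): modified={d.txt, f.txt} staged={a.txt, d.txt, e.txt}
After op 14 (modify d.txt): modified={d.txt, f.txt} staged={a.txt, d.txt, e.txt}
After op 15 (git add d.txt): modified={f.txt} staged={a.txt, d.txt, e.txt}
After op 16 (git add f.txt): modified={none} staged={a.txt, d.txt, e.txt, f.txt}
After op 17 (git reset f.txt): modified={f.txt} staged={a.txt, d.txt, e.txt}
After op 18 (git add f.txt): modified={none} staged={a.txt, d.txt, e.txt, f.txt}
After op 19 (git reset a.txt): modified={a.txt} staged={d.txt, e.txt, f.txt}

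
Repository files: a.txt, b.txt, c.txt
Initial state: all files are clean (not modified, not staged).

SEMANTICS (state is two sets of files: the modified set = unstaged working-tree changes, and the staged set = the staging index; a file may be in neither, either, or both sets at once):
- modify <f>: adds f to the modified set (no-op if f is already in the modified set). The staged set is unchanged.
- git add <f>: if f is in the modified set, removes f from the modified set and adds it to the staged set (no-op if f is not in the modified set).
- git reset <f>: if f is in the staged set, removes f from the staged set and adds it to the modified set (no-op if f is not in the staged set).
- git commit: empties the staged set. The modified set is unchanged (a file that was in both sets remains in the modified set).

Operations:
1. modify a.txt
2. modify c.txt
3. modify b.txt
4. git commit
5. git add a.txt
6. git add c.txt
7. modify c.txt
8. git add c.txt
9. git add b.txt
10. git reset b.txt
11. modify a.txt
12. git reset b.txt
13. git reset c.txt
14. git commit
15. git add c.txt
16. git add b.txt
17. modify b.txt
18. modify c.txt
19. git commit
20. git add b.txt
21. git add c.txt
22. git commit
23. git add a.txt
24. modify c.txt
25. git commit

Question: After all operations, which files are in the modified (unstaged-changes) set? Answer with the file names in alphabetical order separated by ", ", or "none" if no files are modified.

After op 1 (modify a.txt): modified={a.txt} staged={none}
After op 2 (modify c.txt): modified={a.txt, c.txt} staged={none}
After op 3 (modify b.txt): modified={a.txt, b.txt, c.txt} staged={none}
After op 4 (git commit): modified={a.txt, b.txt, c.txt} staged={none}
After op 5 (git add a.txt): modified={b.txt, c.txt} staged={a.txt}
After op 6 (git add c.txt): modified={b.txt} staged={a.txt, c.txt}
After op 7 (modify c.txt): modified={b.txt, c.txt} staged={a.txt, c.txt}
After op 8 (git add c.txt): modified={b.txt} staged={a.txt, c.txt}
After op 9 (git add b.txt): modified={none} staged={a.txt, b.txt, c.txt}
After op 10 (git reset b.txt): modified={b.txt} staged={a.txt, c.txt}
After op 11 (modify a.txt): modified={a.txt, b.txt} staged={a.txt, c.txt}
After op 12 (git reset b.txt): modified={a.txt, b.txt} staged={a.txt, c.txt}
After op 13 (git reset c.txt): modified={a.txt, b.txt, c.txt} staged={a.txt}
After op 14 (git commit): modified={a.txt, b.txt, c.txt} staged={none}
After op 15 (git add c.txt): modified={a.txt, b.txt} staged={c.txt}
After op 16 (git add b.txt): modified={a.txt} staged={b.txt, c.txt}
After op 17 (modify b.txt): modified={a.txt, b.txt} staged={b.txt, c.txt}
After op 18 (modify c.txt): modified={a.txt, b.txt, c.txt} staged={b.txt, c.txt}
After op 19 (git commit): modified={a.txt, b.txt, c.txt} staged={none}
After op 20 (git add b.txt): modified={a.txt, c.txt} staged={b.txt}
After op 21 (git add c.txt): modified={a.txt} staged={b.txt, c.txt}
After op 22 (git commit): modified={a.txt} staged={none}
After op 23 (git add a.txt): modified={none} staged={a.txt}
After op 24 (modify c.txt): modified={c.txt} staged={a.txt}
After op 25 (git commit): modified={c.txt} staged={none}

Answer: c.txt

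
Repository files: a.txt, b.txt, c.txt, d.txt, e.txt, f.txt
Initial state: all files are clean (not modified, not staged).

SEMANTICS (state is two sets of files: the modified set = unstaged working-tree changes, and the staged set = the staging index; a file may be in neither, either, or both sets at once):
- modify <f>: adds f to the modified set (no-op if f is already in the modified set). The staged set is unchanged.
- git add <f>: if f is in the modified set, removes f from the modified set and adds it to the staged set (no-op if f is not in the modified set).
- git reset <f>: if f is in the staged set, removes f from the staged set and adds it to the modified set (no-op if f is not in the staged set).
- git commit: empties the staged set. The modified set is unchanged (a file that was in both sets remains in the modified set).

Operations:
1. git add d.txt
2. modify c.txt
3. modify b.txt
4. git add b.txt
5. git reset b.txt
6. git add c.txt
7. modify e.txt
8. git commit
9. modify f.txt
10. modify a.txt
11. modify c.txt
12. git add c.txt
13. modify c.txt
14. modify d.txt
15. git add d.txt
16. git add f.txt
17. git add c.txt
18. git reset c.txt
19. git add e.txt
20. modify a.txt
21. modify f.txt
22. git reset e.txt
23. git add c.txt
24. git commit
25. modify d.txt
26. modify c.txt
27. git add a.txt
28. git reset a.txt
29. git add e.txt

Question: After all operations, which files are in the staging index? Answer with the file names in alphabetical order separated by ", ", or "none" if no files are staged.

Answer: e.txt

Derivation:
After op 1 (git add d.txt): modified={none} staged={none}
After op 2 (modify c.txt): modified={c.txt} staged={none}
After op 3 (modify b.txt): modified={b.txt, c.txt} staged={none}
After op 4 (git add b.txt): modified={c.txt} staged={b.txt}
After op 5 (git reset b.txt): modified={b.txt, c.txt} staged={none}
After op 6 (git add c.txt): modified={b.txt} staged={c.txt}
After op 7 (modify e.txt): modified={b.txt, e.txt} staged={c.txt}
After op 8 (git commit): modified={b.txt, e.txt} staged={none}
After op 9 (modify f.txt): modified={b.txt, e.txt, f.txt} staged={none}
After op 10 (modify a.txt): modified={a.txt, b.txt, e.txt, f.txt} staged={none}
After op 11 (modify c.txt): modified={a.txt, b.txt, c.txt, e.txt, f.txt} staged={none}
After op 12 (git add c.txt): modified={a.txt, b.txt, e.txt, f.txt} staged={c.txt}
After op 13 (modify c.txt): modified={a.txt, b.txt, c.txt, e.txt, f.txt} staged={c.txt}
After op 14 (modify d.txt): modified={a.txt, b.txt, c.txt, d.txt, e.txt, f.txt} staged={c.txt}
After op 15 (git add d.txt): modified={a.txt, b.txt, c.txt, e.txt, f.txt} staged={c.txt, d.txt}
After op 16 (git add f.txt): modified={a.txt, b.txt, c.txt, e.txt} staged={c.txt, d.txt, f.txt}
After op 17 (git add c.txt): modified={a.txt, b.txt, e.txt} staged={c.txt, d.txt, f.txt}
After op 18 (git reset c.txt): modified={a.txt, b.txt, c.txt, e.txt} staged={d.txt, f.txt}
After op 19 (git add e.txt): modified={a.txt, b.txt, c.txt} staged={d.txt, e.txt, f.txt}
After op 20 (modify a.txt): modified={a.txt, b.txt, c.txt} staged={d.txt, e.txt, f.txt}
After op 21 (modify f.txt): modified={a.txt, b.txt, c.txt, f.txt} staged={d.txt, e.txt, f.txt}
After op 22 (git reset e.txt): modified={a.txt, b.txt, c.txt, e.txt, f.txt} staged={d.txt, f.txt}
After op 23 (git add c.txt): modified={a.txt, b.txt, e.txt, f.txt} staged={c.txt, d.txt, f.txt}
After op 24 (git commit): modified={a.txt, b.txt, e.txt, f.txt} staged={none}
After op 25 (modify d.txt): modified={a.txt, b.txt, d.txt, e.txt, f.txt} staged={none}
After op 26 (modify c.txt): modified={a.txt, b.txt, c.txt, d.txt, e.txt, f.txt} staged={none}
After op 27 (git add a.txt): modified={b.txt, c.txt, d.txt, e.txt, f.txt} staged={a.txt}
After op 28 (git reset a.txt): modified={a.txt, b.txt, c.txt, d.txt, e.txt, f.txt} staged={none}
After op 29 (git add e.txt): modified={a.txt, b.txt, c.txt, d.txt, f.txt} staged={e.txt}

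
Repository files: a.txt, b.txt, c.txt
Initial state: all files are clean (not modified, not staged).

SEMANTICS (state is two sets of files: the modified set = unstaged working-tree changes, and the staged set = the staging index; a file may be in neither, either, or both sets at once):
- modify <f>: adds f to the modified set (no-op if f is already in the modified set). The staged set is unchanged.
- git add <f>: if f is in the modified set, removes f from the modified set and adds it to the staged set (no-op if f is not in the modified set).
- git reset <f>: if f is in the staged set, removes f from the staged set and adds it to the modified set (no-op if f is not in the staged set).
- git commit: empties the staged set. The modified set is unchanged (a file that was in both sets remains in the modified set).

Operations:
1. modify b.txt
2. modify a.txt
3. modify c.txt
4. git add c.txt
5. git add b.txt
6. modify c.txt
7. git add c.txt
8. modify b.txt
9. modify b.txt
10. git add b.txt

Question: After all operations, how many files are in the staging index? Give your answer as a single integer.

After op 1 (modify b.txt): modified={b.txt} staged={none}
After op 2 (modify a.txt): modified={a.txt, b.txt} staged={none}
After op 3 (modify c.txt): modified={a.txt, b.txt, c.txt} staged={none}
After op 4 (git add c.txt): modified={a.txt, b.txt} staged={c.txt}
After op 5 (git add b.txt): modified={a.txt} staged={b.txt, c.txt}
After op 6 (modify c.txt): modified={a.txt, c.txt} staged={b.txt, c.txt}
After op 7 (git add c.txt): modified={a.txt} staged={b.txt, c.txt}
After op 8 (modify b.txt): modified={a.txt, b.txt} staged={b.txt, c.txt}
After op 9 (modify b.txt): modified={a.txt, b.txt} staged={b.txt, c.txt}
After op 10 (git add b.txt): modified={a.txt} staged={b.txt, c.txt}
Final staged set: {b.txt, c.txt} -> count=2

Answer: 2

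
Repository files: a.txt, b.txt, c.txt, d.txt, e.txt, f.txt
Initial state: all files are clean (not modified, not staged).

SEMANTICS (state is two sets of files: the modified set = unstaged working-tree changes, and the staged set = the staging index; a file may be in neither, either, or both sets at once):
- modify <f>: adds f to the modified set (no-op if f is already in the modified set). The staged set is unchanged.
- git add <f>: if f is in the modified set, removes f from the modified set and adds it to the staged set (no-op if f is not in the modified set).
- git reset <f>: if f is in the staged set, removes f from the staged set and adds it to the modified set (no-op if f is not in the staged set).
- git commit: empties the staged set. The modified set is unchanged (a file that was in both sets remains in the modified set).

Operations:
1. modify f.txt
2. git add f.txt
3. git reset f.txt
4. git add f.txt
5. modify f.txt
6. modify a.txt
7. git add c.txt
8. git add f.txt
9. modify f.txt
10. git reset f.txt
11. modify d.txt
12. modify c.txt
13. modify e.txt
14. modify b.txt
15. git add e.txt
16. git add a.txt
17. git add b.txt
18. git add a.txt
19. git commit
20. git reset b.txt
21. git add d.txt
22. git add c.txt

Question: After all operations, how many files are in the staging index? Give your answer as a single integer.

Answer: 2

Derivation:
After op 1 (modify f.txt): modified={f.txt} staged={none}
After op 2 (git add f.txt): modified={none} staged={f.txt}
After op 3 (git reset f.txt): modified={f.txt} staged={none}
After op 4 (git add f.txt): modified={none} staged={f.txt}
After op 5 (modify f.txt): modified={f.txt} staged={f.txt}
After op 6 (modify a.txt): modified={a.txt, f.txt} staged={f.txt}
After op 7 (git add c.txt): modified={a.txt, f.txt} staged={f.txt}
After op 8 (git add f.txt): modified={a.txt} staged={f.txt}
After op 9 (modify f.txt): modified={a.txt, f.txt} staged={f.txt}
After op 10 (git reset f.txt): modified={a.txt, f.txt} staged={none}
After op 11 (modify d.txt): modified={a.txt, d.txt, f.txt} staged={none}
After op 12 (modify c.txt): modified={a.txt, c.txt, d.txt, f.txt} staged={none}
After op 13 (modify e.txt): modified={a.txt, c.txt, d.txt, e.txt, f.txt} staged={none}
After op 14 (modify b.txt): modified={a.txt, b.txt, c.txt, d.txt, e.txt, f.txt} staged={none}
After op 15 (git add e.txt): modified={a.txt, b.txt, c.txt, d.txt, f.txt} staged={e.txt}
After op 16 (git add a.txt): modified={b.txt, c.txt, d.txt, f.txt} staged={a.txt, e.txt}
After op 17 (git add b.txt): modified={c.txt, d.txt, f.txt} staged={a.txt, b.txt, e.txt}
After op 18 (git add a.txt): modified={c.txt, d.txt, f.txt} staged={a.txt, b.txt, e.txt}
After op 19 (git commit): modified={c.txt, d.txt, f.txt} staged={none}
After op 20 (git reset b.txt): modified={c.txt, d.txt, f.txt} staged={none}
After op 21 (git add d.txt): modified={c.txt, f.txt} staged={d.txt}
After op 22 (git add c.txt): modified={f.txt} staged={c.txt, d.txt}
Final staged set: {c.txt, d.txt} -> count=2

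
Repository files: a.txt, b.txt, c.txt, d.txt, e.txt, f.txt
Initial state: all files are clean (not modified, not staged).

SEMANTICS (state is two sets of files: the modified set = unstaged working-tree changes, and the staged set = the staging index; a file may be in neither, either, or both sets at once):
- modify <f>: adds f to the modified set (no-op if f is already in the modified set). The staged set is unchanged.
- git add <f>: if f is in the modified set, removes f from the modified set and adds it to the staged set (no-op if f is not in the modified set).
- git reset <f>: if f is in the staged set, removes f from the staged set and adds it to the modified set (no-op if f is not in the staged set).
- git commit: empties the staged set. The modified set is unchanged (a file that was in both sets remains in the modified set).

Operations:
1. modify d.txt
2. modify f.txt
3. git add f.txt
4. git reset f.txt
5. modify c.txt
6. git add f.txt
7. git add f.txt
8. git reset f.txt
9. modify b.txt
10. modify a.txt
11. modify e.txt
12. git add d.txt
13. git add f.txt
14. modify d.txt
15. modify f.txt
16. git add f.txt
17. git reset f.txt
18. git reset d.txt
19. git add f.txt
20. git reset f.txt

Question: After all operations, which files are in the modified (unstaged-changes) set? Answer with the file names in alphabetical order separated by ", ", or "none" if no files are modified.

Answer: a.txt, b.txt, c.txt, d.txt, e.txt, f.txt

Derivation:
After op 1 (modify d.txt): modified={d.txt} staged={none}
After op 2 (modify f.txt): modified={d.txt, f.txt} staged={none}
After op 3 (git add f.txt): modified={d.txt} staged={f.txt}
After op 4 (git reset f.txt): modified={d.txt, f.txt} staged={none}
After op 5 (modify c.txt): modified={c.txt, d.txt, f.txt} staged={none}
After op 6 (git add f.txt): modified={c.txt, d.txt} staged={f.txt}
After op 7 (git add f.txt): modified={c.txt, d.txt} staged={f.txt}
After op 8 (git reset f.txt): modified={c.txt, d.txt, f.txt} staged={none}
After op 9 (modify b.txt): modified={b.txt, c.txt, d.txt, f.txt} staged={none}
After op 10 (modify a.txt): modified={a.txt, b.txt, c.txt, d.txt, f.txt} staged={none}
After op 11 (modify e.txt): modified={a.txt, b.txt, c.txt, d.txt, e.txt, f.txt} staged={none}
After op 12 (git add d.txt): modified={a.txt, b.txt, c.txt, e.txt, f.txt} staged={d.txt}
After op 13 (git add f.txt): modified={a.txt, b.txt, c.txt, e.txt} staged={d.txt, f.txt}
After op 14 (modify d.txt): modified={a.txt, b.txt, c.txt, d.txt, e.txt} staged={d.txt, f.txt}
After op 15 (modify f.txt): modified={a.txt, b.txt, c.txt, d.txt, e.txt, f.txt} staged={d.txt, f.txt}
After op 16 (git add f.txt): modified={a.txt, b.txt, c.txt, d.txt, e.txt} staged={d.txt, f.txt}
After op 17 (git reset f.txt): modified={a.txt, b.txt, c.txt, d.txt, e.txt, f.txt} staged={d.txt}
After op 18 (git reset d.txt): modified={a.txt, b.txt, c.txt, d.txt, e.txt, f.txt} staged={none}
After op 19 (git add f.txt): modified={a.txt, b.txt, c.txt, d.txt, e.txt} staged={f.txt}
After op 20 (git reset f.txt): modified={a.txt, b.txt, c.txt, d.txt, e.txt, f.txt} staged={none}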